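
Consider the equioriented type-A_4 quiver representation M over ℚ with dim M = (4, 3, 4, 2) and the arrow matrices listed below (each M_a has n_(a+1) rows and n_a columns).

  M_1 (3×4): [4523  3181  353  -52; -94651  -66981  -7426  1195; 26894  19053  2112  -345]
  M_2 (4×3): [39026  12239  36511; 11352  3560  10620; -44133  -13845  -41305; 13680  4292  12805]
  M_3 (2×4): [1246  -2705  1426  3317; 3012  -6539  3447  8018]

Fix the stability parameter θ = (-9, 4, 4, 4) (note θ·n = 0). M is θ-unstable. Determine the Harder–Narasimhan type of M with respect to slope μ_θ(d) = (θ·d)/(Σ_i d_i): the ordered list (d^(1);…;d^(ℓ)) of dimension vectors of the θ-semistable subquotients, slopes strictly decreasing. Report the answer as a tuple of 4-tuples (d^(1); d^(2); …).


Interval decomposition of M: I[1,1], I[1,3], I[1,4]^2, I[3,3].
HN type (ℓ=2): μ^(1)=4; μ^(2)=-9

((0, 3, 4, 2); (4, 0, 0, 0))


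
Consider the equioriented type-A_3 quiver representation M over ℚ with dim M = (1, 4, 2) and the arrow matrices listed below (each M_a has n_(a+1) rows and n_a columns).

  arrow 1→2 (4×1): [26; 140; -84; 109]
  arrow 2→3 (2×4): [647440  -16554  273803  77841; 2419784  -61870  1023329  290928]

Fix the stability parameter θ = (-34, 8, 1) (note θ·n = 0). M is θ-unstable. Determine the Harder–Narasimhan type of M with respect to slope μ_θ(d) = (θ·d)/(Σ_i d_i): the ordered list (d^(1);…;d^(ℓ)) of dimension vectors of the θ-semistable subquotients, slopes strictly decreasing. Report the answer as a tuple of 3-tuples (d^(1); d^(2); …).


Barcode: M ≅ I[1,3], I[2,2]^2, I[2,3]. HN layers by μ_θ (3 steps, strictly decreasing):
  μ^(1)=8; μ^(2)=9/2; μ^(3)=-34

((0, 2, 0); (0, 2, 2); (1, 0, 0))


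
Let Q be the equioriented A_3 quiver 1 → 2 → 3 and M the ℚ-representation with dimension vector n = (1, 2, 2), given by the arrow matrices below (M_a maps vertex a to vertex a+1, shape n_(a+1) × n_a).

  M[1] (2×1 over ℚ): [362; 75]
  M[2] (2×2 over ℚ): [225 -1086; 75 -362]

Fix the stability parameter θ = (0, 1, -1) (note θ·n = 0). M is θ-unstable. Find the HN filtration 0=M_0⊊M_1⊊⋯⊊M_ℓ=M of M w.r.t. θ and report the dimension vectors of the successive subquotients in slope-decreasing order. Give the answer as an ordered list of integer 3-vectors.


Via rank(M_{q-1}∘⋯∘M_p): M ≅ I[1,2], I[2,3], I[3,3].
μ_θ-semistable layers: μ^(1)=1; μ^(2)=0; μ^(3)=-1

((0, 1, 0); (1, 1, 1); (0, 0, 1))


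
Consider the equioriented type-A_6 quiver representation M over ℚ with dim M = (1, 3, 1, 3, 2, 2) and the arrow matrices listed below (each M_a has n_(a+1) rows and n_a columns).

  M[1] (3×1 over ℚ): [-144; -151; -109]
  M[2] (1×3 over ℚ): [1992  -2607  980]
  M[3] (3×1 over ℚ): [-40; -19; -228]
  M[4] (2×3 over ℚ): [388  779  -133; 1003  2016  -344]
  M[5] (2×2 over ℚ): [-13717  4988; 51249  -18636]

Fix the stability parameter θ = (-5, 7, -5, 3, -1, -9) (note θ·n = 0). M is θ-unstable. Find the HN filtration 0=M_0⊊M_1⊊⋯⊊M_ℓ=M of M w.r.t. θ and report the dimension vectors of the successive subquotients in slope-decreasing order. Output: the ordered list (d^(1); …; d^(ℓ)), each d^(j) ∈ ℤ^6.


Interval decomposition of M: I[1,6], I[2,2]^2, I[4,4], I[4,5], I[6,6].
HN type (ℓ=6): μ^(1)=7; μ^(2)=3; μ^(3)=1; μ^(4)=-1; μ^(5)=-5; μ^(6)=-9

((0, 2, 0, 0, 0, 0); (0, 0, 0, 1, 0, 0); (0, 0, 0, 1, 1, 0); (0, 1, 1, 1, 1, 1); (1, 0, 0, 0, 0, 0); (0, 0, 0, 0, 0, 1))


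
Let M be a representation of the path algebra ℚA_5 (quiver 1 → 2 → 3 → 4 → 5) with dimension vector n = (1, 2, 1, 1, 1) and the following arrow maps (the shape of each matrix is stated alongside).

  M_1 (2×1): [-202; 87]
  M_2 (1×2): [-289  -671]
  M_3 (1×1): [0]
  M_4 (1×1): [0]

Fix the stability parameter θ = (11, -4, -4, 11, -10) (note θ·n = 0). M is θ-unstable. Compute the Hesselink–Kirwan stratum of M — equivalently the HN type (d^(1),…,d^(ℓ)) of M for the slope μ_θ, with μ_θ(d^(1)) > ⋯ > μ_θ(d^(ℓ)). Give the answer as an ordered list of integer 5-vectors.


Barcode: M ≅ I[1,3], I[2,2], I[4,4], I[5,5]. HN layers by μ_θ (4 steps, strictly decreasing):
  μ^(1)=11; μ^(2)=1; μ^(3)=-4; μ^(4)=-10

((0, 0, 0, 1, 0); (1, 1, 1, 0, 0); (0, 1, 0, 0, 0); (0, 0, 0, 0, 1))


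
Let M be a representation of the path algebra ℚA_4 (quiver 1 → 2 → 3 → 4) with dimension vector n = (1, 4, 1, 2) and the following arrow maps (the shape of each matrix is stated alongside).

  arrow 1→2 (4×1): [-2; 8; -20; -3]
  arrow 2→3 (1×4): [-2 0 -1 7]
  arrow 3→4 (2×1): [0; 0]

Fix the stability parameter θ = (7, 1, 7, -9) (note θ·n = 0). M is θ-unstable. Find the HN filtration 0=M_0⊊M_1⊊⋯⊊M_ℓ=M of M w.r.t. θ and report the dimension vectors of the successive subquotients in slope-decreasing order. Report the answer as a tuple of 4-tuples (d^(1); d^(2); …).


Interval decomposition of M: I[1,3], I[2,2]^3, I[4,4]^2.
HN type (ℓ=4): μ^(1)=7; μ^(2)=4; μ^(3)=1; μ^(4)=-9

((0, 0, 1, 0); (1, 1, 0, 0); (0, 3, 0, 0); (0, 0, 0, 2))


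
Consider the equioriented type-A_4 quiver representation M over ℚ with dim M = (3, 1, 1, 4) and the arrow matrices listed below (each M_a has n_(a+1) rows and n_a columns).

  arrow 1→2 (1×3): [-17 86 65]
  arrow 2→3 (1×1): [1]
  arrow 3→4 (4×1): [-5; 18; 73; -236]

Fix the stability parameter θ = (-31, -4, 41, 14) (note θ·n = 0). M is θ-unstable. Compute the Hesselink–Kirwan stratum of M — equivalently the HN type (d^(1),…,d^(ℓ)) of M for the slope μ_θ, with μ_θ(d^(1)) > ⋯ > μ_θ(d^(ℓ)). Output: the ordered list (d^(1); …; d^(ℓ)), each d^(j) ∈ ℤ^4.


Via rank(M_{q-1}∘⋯∘M_p): M ≅ I[1,1]^2, I[1,4], I[4,4]^3.
μ_θ-semistable layers: μ^(1)=55/2; μ^(2)=14; μ^(3)=-4; μ^(4)=-31

((0, 0, 1, 1); (0, 0, 0, 3); (0, 1, 0, 0); (3, 0, 0, 0))


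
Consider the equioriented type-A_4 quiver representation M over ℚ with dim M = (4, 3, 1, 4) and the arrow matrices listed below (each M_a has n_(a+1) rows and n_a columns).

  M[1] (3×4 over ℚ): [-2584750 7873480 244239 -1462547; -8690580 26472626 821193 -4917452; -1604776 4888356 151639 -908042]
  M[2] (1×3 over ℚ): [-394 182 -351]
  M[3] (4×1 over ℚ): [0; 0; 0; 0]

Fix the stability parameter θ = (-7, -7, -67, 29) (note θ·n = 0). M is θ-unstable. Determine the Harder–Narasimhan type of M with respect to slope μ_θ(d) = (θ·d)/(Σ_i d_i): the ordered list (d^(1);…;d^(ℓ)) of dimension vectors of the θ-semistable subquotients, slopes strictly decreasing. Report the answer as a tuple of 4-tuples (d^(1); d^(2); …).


Barcode: M ≅ I[1,1], I[1,2]^2, I[1,3], I[4,4]^4. HN layers by μ_θ (3 steps, strictly decreasing):
  μ^(1)=29; μ^(2)=-7; μ^(3)=-27

((0, 0, 0, 4); (3, 2, 0, 0); (1, 1, 1, 0))


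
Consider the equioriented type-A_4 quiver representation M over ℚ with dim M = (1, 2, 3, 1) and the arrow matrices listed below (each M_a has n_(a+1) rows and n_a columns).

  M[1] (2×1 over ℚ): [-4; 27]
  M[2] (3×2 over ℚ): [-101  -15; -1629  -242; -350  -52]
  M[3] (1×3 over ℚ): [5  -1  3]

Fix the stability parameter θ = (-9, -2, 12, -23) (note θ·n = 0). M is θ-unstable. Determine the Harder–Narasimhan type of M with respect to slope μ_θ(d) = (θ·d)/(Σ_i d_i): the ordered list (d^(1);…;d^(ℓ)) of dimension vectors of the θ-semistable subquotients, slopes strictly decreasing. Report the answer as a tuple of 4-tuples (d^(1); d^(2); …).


Interval decomposition of M: I[1,4], I[2,3], I[3,3].
HN type (ℓ=4): μ^(1)=12; μ^(2)=-2; μ^(3)=-13/3; μ^(4)=-9

((0, 0, 2, 0); (0, 1, 0, 0); (0, 1, 1, 1); (1, 0, 0, 0))


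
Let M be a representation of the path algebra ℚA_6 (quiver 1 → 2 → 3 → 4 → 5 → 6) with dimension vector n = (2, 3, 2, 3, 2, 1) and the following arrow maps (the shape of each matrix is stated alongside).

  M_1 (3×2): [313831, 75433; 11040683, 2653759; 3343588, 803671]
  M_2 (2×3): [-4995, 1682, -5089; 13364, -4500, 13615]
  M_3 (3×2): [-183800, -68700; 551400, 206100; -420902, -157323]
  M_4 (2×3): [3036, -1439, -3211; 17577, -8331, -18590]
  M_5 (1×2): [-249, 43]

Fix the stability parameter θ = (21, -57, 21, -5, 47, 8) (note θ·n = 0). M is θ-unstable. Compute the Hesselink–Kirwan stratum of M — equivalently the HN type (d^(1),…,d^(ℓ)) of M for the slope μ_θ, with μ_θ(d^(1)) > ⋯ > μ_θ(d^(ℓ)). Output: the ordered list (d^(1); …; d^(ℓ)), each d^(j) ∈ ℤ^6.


Barcode: M ≅ I[1,3], I[1,6], I[2,2], I[4,4], I[4,5]. HN layers by μ_θ (7 steps, strictly decreasing):
  μ^(1)=47; μ^(2)=55/2; μ^(3)=21; μ^(4)=8; μ^(5)=-5; μ^(6)=-18; μ^(7)=-57

((0, 0, 0, 0, 1, 0); (0, 0, 0, 0, 1, 1); (0, 0, 1, 0, 0, 0); (0, 0, 1, 1, 0, 0); (0, 0, 0, 2, 0, 0); (2, 2, 0, 0, 0, 0); (0, 1, 0, 0, 0, 0))


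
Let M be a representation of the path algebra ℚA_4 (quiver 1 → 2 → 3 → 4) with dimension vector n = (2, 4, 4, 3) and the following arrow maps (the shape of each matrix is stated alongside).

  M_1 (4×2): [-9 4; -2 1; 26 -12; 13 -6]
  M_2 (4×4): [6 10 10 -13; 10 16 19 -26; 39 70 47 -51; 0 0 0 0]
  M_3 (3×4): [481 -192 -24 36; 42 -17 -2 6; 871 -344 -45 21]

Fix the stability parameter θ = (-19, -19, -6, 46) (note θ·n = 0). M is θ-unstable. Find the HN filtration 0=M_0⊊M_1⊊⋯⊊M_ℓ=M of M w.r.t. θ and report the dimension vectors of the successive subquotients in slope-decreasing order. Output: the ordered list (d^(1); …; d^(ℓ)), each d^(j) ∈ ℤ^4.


Interval decomposition of M: I[1,2], I[1,4], I[2,4]^2, I[3,3].
HN type (ℓ=3): μ^(1)=46; μ^(2)=-6; μ^(3)=-19

((0, 0, 0, 3); (0, 0, 4, 0); (2, 4, 0, 0))


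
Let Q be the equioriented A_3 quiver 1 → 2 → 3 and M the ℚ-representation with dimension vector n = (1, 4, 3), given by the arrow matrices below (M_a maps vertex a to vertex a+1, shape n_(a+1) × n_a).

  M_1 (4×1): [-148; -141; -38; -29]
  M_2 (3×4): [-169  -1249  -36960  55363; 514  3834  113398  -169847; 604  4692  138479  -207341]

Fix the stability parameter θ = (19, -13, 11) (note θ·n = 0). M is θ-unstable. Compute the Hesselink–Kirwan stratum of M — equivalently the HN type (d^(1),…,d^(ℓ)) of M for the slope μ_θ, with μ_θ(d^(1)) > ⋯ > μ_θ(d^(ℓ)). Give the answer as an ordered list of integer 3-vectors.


Barcode: M ≅ I[1,3], I[2,2], I[2,3]^2. HN layers by μ_θ (3 steps, strictly decreasing):
  μ^(1)=11; μ^(2)=3; μ^(3)=-13

((0, 0, 3); (1, 1, 0); (0, 3, 0))


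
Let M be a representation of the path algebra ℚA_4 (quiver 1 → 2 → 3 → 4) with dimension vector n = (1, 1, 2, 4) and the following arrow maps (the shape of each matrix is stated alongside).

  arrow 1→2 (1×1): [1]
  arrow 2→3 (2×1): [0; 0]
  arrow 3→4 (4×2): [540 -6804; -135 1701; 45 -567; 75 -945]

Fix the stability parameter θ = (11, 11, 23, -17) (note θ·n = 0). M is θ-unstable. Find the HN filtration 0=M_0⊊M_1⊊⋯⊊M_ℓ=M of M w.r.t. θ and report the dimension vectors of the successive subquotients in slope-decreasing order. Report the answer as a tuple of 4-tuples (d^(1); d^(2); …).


Interval decomposition of M: I[1,2], I[3,3], I[3,4], I[4,4]^3.
HN type (ℓ=4): μ^(1)=23; μ^(2)=11; μ^(3)=3; μ^(4)=-17

((0, 0, 1, 0); (1, 1, 0, 0); (0, 0, 1, 1); (0, 0, 0, 3))


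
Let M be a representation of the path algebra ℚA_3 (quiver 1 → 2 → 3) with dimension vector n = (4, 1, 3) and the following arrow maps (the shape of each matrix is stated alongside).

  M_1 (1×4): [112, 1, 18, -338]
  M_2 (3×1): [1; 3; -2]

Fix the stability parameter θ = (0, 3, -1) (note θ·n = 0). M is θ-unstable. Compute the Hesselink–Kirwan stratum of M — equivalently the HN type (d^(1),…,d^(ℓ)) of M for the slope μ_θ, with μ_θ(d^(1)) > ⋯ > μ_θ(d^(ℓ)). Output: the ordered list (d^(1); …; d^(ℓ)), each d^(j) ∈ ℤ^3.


Via rank(M_{q-1}∘⋯∘M_p): M ≅ I[1,1]^3, I[1,3], I[3,3]^2.
μ_θ-semistable layers: μ^(1)=1; μ^(2)=0; μ^(3)=-1

((0, 1, 1); (4, 0, 0); (0, 0, 2))


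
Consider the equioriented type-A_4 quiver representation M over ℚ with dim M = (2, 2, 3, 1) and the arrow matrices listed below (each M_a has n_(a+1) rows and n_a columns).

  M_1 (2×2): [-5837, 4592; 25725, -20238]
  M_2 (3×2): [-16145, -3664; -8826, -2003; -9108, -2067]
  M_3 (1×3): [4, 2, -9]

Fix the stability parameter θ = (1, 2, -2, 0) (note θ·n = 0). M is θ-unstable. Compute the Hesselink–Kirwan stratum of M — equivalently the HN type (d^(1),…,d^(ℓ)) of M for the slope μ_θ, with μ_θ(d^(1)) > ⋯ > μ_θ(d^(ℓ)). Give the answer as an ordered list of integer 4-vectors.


Via rank(M_{q-1}∘⋯∘M_p): M ≅ I[1,3], I[1,4], I[3,3].
μ_θ-semistable layers: μ^(1)=1/3; μ^(2)=1/4; μ^(3)=-2

((1, 1, 1, 0); (1, 1, 1, 1); (0, 0, 1, 0))


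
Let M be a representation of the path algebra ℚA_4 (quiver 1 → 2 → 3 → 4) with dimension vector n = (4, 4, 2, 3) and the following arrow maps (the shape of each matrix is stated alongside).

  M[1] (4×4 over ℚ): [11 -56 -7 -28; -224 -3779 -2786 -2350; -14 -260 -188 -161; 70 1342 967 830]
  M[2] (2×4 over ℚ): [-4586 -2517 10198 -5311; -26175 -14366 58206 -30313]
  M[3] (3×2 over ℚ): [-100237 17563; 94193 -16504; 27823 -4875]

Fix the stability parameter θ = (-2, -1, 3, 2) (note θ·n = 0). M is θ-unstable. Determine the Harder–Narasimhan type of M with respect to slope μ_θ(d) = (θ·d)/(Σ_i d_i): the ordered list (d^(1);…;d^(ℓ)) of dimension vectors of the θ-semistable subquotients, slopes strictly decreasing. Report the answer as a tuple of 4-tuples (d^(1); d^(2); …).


Barcode: M ≅ I[1,2]^2, I[1,4]^2, I[4,4]. HN layers by μ_θ (4 steps, strictly decreasing):
  μ^(1)=5/2; μ^(2)=2; μ^(3)=-1; μ^(4)=-2

((0, 0, 2, 2); (0, 0, 0, 1); (0, 4, 0, 0); (4, 0, 0, 0))


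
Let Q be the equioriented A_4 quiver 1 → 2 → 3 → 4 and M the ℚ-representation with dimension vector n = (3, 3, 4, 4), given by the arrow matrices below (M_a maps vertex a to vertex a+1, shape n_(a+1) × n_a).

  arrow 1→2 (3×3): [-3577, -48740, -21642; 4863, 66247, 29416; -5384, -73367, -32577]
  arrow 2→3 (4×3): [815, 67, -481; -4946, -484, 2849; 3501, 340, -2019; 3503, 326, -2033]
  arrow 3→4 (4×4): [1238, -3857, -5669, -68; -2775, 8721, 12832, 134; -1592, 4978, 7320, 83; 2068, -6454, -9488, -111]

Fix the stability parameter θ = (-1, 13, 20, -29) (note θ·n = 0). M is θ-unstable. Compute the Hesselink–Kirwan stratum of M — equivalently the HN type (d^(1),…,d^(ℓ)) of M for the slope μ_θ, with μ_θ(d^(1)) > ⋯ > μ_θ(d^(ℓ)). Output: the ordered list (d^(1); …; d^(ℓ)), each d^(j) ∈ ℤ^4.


Barcode: M ≅ I[1,4]^3, I[3,3], I[4,4]. HN layers by μ_θ (4 steps, strictly decreasing):
  μ^(1)=20; μ^(2)=4/3; μ^(3)=-1; μ^(4)=-29

((0, 0, 1, 0); (0, 3, 3, 3); (3, 0, 0, 0); (0, 0, 0, 1))


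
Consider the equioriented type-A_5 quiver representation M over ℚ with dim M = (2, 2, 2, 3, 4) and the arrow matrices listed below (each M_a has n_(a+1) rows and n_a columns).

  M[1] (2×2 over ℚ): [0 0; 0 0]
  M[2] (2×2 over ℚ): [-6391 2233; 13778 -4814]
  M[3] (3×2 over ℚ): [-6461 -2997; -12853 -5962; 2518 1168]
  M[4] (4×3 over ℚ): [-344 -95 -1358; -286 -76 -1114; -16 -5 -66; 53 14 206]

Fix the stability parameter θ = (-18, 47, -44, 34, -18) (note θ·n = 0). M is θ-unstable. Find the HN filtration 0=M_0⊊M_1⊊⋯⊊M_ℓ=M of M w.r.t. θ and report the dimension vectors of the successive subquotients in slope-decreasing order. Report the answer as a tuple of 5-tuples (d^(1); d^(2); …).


Interval decomposition of M: I[1,1]^2, I[2,2], I[2,5], I[3,5], I[4,5], I[5,5].
HN type (ℓ=5): μ^(1)=47; μ^(2)=8; μ^(3)=3/2; μ^(4)=-18; μ^(5)=-44

((0, 1, 0, 0, 0); (0, 0, 0, 3, 3); (0, 1, 1, 0, 0); (2, 0, 0, 0, 1); (0, 0, 1, 0, 0))


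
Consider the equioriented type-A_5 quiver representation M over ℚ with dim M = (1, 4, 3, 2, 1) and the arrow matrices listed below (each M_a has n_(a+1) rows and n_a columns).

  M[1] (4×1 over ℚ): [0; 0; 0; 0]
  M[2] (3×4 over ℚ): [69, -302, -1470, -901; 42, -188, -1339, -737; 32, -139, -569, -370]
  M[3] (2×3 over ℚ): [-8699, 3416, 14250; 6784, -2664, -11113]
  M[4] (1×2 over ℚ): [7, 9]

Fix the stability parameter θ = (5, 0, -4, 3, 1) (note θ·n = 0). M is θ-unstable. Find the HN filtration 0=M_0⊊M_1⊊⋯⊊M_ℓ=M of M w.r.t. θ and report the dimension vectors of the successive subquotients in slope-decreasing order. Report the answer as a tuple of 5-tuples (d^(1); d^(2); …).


Via rank(M_{q-1}∘⋯∘M_p): M ≅ I[1,1], I[2,2], I[2,3], I[2,4], I[2,5].
μ_θ-semistable layers: μ^(1)=5; μ^(2)=3; μ^(3)=2; μ^(4)=0; μ^(5)=-2

((1, 0, 0, 0, 0); (0, 0, 0, 1, 0); (0, 0, 0, 1, 1); (0, 1, 0, 0, 0); (0, 3, 3, 0, 0))


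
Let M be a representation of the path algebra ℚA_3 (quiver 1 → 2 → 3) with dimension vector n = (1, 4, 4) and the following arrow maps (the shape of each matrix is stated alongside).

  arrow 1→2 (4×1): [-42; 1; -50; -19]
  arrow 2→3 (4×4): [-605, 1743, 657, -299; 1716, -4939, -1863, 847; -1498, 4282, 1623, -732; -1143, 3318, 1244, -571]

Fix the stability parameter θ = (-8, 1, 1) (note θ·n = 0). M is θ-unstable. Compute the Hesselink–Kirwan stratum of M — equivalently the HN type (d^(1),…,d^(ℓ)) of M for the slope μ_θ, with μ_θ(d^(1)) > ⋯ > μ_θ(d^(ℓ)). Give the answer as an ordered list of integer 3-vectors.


Interval decomposition of M: I[1,3], I[2,3]^3.
HN type (ℓ=2): μ^(1)=1; μ^(2)=-8

((0, 4, 4); (1, 0, 0))


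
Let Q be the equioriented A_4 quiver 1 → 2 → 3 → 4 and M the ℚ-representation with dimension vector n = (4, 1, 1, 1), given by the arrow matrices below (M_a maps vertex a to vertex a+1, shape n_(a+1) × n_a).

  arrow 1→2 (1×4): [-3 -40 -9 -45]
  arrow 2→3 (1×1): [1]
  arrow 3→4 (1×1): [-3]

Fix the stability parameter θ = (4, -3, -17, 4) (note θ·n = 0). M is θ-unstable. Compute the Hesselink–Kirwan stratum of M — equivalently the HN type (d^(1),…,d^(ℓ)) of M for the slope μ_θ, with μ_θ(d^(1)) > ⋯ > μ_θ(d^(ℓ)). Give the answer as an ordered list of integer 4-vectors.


Barcode: M ≅ I[1,1]^3, I[1,4]. HN layers by μ_θ (2 steps, strictly decreasing):
  μ^(1)=4; μ^(2)=-16/3

((3, 0, 0, 1); (1, 1, 1, 0))


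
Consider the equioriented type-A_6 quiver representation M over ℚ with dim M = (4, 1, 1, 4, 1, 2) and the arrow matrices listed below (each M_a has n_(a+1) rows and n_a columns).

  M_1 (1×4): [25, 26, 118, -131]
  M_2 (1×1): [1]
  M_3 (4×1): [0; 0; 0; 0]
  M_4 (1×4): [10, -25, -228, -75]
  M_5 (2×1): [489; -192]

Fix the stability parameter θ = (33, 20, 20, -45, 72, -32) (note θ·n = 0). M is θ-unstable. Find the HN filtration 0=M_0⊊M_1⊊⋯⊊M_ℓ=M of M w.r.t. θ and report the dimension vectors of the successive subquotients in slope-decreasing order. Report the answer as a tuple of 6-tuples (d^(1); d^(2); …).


Interval decomposition of M: I[1,1]^3, I[1,3], I[4,4]^3, I[4,6], I[6,6].
HN type (ℓ=5): μ^(1)=33; μ^(2)=73/3; μ^(3)=20; μ^(4)=-32; μ^(5)=-45

((3, 0, 0, 0, 0, 0); (1, 1, 1, 0, 0, 0); (0, 0, 0, 0, 1, 1); (0, 0, 0, 0, 0, 1); (0, 0, 0, 4, 0, 0))


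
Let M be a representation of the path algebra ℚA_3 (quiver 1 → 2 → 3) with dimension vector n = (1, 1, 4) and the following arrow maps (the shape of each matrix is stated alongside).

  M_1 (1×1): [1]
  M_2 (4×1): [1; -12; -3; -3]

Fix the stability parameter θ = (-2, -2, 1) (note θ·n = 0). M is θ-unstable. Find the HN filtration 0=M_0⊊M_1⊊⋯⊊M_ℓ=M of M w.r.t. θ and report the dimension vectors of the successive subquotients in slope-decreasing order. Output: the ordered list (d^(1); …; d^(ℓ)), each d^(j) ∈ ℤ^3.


Interval decomposition of M: I[1,3], I[3,3]^3.
HN type (ℓ=2): μ^(1)=1; μ^(2)=-2

((0, 0, 4); (1, 1, 0))


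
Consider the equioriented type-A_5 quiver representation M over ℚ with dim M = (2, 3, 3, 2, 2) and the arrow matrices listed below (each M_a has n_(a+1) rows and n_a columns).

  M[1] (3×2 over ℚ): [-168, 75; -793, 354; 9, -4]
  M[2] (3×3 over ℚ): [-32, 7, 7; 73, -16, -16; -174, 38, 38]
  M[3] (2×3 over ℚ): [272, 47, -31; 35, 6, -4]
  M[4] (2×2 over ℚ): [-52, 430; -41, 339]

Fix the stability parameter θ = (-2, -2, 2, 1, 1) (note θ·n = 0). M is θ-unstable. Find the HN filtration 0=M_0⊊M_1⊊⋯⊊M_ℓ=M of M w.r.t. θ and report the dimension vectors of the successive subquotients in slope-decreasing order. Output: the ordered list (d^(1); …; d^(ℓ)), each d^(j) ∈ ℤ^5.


Via rank(M_{q-1}∘⋯∘M_p): M ≅ I[1,2], I[1,5], I[2,5], I[3,3].
μ_θ-semistable layers: μ^(1)=2; μ^(2)=4/3; μ^(3)=-2

((0, 0, 1, 0, 0); (0, 0, 2, 2, 2); (2, 3, 0, 0, 0))


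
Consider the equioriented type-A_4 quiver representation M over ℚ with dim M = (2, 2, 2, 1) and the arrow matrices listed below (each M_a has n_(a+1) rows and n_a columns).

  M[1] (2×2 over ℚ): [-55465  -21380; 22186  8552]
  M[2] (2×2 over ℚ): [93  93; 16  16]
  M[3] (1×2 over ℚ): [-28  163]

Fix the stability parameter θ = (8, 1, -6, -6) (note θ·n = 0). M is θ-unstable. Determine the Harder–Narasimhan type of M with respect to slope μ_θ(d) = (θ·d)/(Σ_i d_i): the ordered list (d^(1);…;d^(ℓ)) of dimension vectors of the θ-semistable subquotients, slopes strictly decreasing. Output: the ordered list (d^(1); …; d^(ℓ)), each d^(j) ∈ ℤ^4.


Barcode: M ≅ I[1,1], I[1,4], I[2,2], I[3,3]. HN layers by μ_θ (4 steps, strictly decreasing):
  μ^(1)=8; μ^(2)=1; μ^(3)=-3/4; μ^(4)=-6

((1, 0, 0, 0); (0, 1, 0, 0); (1, 1, 1, 1); (0, 0, 1, 0))


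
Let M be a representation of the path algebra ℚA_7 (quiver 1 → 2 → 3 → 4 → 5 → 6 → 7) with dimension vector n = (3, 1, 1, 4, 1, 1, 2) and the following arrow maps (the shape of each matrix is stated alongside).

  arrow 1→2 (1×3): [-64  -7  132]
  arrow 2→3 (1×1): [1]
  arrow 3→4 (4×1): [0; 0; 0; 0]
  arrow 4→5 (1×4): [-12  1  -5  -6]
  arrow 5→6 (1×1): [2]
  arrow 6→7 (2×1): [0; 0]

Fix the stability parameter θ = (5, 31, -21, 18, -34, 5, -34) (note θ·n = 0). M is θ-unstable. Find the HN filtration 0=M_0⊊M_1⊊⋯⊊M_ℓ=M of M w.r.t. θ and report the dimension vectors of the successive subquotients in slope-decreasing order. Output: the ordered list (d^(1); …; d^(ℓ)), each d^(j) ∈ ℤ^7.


Via rank(M_{q-1}∘⋯∘M_p): M ≅ I[1,1]^2, I[1,3], I[4,4]^3, I[4,6], I[7,7]^2.
μ_θ-semistable layers: μ^(1)=18; μ^(2)=5; μ^(3)=-8; μ^(4)=-34

((0, 0, 0, 3, 0, 0, 0); (3, 1, 1, 0, 0, 1, 0); (0, 0, 0, 1, 1, 0, 0); (0, 0, 0, 0, 0, 0, 2))


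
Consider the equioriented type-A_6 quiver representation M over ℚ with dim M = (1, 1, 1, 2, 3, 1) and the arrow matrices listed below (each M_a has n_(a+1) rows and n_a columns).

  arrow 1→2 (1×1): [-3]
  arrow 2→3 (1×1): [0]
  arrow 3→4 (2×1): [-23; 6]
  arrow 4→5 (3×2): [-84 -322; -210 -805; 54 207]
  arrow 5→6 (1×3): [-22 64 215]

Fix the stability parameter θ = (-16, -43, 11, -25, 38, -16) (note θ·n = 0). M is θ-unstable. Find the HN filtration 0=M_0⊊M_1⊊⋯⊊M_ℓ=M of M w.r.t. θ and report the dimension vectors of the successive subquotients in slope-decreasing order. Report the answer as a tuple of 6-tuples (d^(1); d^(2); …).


Barcode: M ≅ I[1,2], I[3,4], I[4,6], I[5,5]^2. HN layers by μ_θ (5 steps, strictly decreasing):
  μ^(1)=38; μ^(2)=11; μ^(3)=-7; μ^(4)=-25; μ^(5)=-59/2

((0, 0, 0, 0, 2, 0); (0, 0, 0, 0, 1, 1); (0, 0, 1, 1, 0, 0); (0, 0, 0, 1, 0, 0); (1, 1, 0, 0, 0, 0))


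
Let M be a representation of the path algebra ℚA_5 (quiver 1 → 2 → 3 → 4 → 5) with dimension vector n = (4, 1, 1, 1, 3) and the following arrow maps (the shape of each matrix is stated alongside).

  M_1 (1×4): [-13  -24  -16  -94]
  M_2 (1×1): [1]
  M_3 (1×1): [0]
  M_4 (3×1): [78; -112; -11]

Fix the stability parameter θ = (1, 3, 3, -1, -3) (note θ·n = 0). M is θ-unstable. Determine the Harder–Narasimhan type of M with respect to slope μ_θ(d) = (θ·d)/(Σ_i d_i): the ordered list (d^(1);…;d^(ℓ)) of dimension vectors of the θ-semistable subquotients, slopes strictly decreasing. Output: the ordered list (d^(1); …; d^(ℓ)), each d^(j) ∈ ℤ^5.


Interval decomposition of M: I[1,1]^3, I[1,3], I[4,5], I[5,5]^2.
HN type (ℓ=4): μ^(1)=3; μ^(2)=1; μ^(3)=-2; μ^(4)=-3

((0, 1, 1, 0, 0); (4, 0, 0, 0, 0); (0, 0, 0, 1, 1); (0, 0, 0, 0, 2))


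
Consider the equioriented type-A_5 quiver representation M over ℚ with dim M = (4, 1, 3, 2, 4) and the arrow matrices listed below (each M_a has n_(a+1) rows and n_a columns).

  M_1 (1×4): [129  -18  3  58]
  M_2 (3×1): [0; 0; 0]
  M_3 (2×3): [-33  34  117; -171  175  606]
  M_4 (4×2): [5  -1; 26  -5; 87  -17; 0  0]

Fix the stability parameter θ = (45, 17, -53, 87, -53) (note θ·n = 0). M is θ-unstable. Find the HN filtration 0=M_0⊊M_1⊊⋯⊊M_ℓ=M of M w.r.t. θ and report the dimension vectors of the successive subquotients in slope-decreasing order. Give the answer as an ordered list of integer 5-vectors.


Barcode: M ≅ I[1,1]^3, I[1,2], I[3,3], I[3,5]^2, I[5,5]^2. HN layers by μ_θ (4 steps, strictly decreasing):
  μ^(1)=45; μ^(2)=31; μ^(3)=17; μ^(4)=-53

((3, 0, 0, 0, 0); (1, 1, 0, 0, 0); (0, 0, 0, 2, 2); (0, 0, 3, 0, 2))


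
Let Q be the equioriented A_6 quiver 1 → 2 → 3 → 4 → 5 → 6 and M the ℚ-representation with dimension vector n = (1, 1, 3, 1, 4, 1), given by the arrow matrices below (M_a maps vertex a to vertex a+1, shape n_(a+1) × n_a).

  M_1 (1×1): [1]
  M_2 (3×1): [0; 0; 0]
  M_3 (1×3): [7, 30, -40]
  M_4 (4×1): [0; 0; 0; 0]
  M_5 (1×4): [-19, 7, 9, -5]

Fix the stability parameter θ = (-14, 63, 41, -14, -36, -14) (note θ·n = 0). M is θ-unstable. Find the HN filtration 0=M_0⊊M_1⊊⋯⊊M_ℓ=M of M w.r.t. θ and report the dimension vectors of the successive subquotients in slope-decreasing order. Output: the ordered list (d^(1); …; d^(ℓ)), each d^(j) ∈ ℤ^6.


Interval decomposition of M: I[1,2], I[3,3]^2, I[3,4], I[5,5]^3, I[5,6].
HN type (ℓ=5): μ^(1)=63; μ^(2)=41; μ^(3)=27/2; μ^(4)=-14; μ^(5)=-36

((0, 1, 0, 0, 0, 0); (0, 0, 2, 0, 0, 0); (0, 0, 1, 1, 0, 0); (1, 0, 0, 0, 0, 1); (0, 0, 0, 0, 4, 0))


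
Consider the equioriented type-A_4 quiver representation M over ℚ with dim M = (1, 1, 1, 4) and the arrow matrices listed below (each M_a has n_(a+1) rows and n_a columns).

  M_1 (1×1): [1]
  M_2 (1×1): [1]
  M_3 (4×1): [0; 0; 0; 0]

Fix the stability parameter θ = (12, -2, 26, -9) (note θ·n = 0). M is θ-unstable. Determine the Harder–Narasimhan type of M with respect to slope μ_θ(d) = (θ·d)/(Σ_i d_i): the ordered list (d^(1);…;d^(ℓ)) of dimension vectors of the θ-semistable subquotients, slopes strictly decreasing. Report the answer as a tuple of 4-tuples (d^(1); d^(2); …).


Barcode: M ≅ I[1,3], I[4,4]^4. HN layers by μ_θ (3 steps, strictly decreasing):
  μ^(1)=26; μ^(2)=5; μ^(3)=-9

((0, 0, 1, 0); (1, 1, 0, 0); (0, 0, 0, 4))


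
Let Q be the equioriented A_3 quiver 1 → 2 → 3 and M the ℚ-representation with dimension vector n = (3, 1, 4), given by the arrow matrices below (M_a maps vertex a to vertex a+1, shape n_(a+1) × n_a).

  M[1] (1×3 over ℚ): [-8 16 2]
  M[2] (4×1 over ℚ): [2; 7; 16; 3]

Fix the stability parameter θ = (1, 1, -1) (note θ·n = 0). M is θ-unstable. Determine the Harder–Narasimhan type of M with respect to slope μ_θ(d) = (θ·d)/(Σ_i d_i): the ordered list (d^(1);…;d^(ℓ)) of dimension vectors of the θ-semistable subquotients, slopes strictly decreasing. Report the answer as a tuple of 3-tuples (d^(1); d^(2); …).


Interval decomposition of M: I[1,1]^2, I[1,3], I[3,3]^3.
HN type (ℓ=3): μ^(1)=1; μ^(2)=1/3; μ^(3)=-1

((2, 0, 0); (1, 1, 1); (0, 0, 3))


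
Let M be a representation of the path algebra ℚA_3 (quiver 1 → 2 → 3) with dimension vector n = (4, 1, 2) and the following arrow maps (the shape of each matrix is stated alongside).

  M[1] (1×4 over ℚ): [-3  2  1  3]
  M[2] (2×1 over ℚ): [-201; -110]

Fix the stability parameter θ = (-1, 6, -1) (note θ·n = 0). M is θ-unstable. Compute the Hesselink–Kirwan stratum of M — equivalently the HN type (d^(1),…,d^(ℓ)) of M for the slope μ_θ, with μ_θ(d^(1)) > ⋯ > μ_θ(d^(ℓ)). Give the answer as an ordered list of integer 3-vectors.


Interval decomposition of M: I[1,1]^3, I[1,3], I[3,3].
HN type (ℓ=2): μ^(1)=5/2; μ^(2)=-1

((0, 1, 1); (4, 0, 1))


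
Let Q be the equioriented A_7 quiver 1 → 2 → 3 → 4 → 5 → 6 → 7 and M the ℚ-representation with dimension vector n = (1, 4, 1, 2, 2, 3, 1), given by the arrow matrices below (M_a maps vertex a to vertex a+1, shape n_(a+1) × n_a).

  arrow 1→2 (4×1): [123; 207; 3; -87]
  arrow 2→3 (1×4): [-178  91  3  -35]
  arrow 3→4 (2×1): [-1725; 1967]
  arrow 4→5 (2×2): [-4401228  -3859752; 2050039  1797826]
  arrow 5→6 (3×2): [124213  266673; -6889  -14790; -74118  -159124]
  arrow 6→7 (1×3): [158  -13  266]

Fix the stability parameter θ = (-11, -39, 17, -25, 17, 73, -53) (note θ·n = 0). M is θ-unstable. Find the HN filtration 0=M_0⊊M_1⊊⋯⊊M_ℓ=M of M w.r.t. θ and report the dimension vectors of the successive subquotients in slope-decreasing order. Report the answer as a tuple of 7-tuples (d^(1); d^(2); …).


Interval decomposition of M: I[1,7], I[2,2]^3, I[4,4], I[5,6], I[6,6].
HN type (ℓ=6): μ^(1)=73; μ^(2)=17; μ^(3)=37/3; μ^(4)=-4; μ^(5)=-25; μ^(6)=-39

((0, 0, 0, 0, 0, 2, 0); (0, 0, 0, 0, 1, 0, 0); (0, 0, 0, 0, 1, 1, 1); (0, 0, 1, 1, 0, 0, 0); (1, 1, 0, 1, 0, 0, 0); (0, 3, 0, 0, 0, 0, 0))


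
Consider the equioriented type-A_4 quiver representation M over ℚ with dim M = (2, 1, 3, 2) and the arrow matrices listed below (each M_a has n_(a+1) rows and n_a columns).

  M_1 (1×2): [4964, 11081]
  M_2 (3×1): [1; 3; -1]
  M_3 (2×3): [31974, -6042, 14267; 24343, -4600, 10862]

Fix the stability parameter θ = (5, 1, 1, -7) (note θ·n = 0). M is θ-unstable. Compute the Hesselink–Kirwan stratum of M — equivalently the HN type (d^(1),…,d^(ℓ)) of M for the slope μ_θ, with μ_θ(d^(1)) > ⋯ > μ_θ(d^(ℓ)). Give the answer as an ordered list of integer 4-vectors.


Interval decomposition of M: I[1,1], I[1,4], I[3,3], I[3,4].
HN type (ℓ=4): μ^(1)=5; μ^(2)=1; μ^(3)=0; μ^(4)=-3

((1, 0, 0, 0); (0, 0, 1, 0); (1, 1, 1, 1); (0, 0, 1, 1))


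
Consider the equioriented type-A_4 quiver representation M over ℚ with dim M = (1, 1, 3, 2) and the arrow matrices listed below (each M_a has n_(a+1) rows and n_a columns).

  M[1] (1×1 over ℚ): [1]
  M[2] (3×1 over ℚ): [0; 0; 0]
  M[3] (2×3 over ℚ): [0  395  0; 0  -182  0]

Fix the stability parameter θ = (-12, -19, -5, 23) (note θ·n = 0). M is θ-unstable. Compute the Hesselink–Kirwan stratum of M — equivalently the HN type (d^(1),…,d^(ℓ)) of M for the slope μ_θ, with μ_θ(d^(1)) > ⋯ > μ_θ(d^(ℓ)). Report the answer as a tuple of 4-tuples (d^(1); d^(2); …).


Interval decomposition of M: I[1,2], I[3,3]^2, I[3,4], I[4,4].
HN type (ℓ=3): μ^(1)=23; μ^(2)=-5; μ^(3)=-31/2

((0, 0, 0, 2); (0, 0, 3, 0); (1, 1, 0, 0))


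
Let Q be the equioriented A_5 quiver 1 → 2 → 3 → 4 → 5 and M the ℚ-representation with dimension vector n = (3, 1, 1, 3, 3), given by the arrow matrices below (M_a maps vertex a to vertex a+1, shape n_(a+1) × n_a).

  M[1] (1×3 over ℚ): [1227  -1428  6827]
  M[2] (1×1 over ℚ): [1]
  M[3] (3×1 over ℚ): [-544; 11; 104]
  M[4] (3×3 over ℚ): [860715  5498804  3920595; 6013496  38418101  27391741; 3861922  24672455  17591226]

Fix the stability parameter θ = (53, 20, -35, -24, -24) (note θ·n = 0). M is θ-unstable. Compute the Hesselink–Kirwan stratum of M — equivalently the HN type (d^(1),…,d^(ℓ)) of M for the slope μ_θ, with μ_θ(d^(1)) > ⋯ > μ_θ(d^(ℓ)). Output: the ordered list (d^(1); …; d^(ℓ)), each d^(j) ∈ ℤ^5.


Barcode: M ≅ I[1,1]^2, I[1,5], I[4,5]^2. HN layers by μ_θ (3 steps, strictly decreasing):
  μ^(1)=53; μ^(2)=-2; μ^(3)=-24

((2, 0, 0, 0, 0); (1, 1, 1, 1, 1); (0, 0, 0, 2, 2))


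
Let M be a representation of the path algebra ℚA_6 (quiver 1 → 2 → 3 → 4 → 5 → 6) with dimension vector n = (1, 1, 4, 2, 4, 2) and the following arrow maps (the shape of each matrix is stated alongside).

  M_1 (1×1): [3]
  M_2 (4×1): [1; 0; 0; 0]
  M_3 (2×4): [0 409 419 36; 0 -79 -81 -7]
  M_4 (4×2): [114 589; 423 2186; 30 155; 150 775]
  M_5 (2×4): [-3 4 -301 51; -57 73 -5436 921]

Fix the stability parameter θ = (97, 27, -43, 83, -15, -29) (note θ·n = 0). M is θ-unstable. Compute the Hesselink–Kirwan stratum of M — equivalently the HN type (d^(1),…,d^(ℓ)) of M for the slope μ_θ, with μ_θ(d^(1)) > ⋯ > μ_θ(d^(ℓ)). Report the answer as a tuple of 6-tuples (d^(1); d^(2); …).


Interval decomposition of M: I[1,3], I[3,3], I[3,6]^2, I[5,5]^2.
HN type (ℓ=4): μ^(1)=27; μ^(2)=13; μ^(3)=-15; μ^(4)=-43

((1, 1, 1, 0, 0, 0); (0, 0, 0, 2, 2, 2); (0, 0, 0, 0, 2, 0); (0, 0, 3, 0, 0, 0))


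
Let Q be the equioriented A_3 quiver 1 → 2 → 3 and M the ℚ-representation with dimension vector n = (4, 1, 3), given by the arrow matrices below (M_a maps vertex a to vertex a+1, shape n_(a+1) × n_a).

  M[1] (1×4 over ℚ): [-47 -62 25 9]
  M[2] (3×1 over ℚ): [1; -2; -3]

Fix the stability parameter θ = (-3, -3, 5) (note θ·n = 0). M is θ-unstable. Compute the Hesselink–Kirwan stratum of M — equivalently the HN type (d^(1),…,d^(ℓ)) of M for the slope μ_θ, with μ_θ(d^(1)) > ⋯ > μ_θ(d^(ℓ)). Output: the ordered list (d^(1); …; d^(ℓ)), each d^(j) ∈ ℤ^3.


Interval decomposition of M: I[1,1]^3, I[1,3], I[3,3]^2.
HN type (ℓ=2): μ^(1)=5; μ^(2)=-3

((0, 0, 3); (4, 1, 0))


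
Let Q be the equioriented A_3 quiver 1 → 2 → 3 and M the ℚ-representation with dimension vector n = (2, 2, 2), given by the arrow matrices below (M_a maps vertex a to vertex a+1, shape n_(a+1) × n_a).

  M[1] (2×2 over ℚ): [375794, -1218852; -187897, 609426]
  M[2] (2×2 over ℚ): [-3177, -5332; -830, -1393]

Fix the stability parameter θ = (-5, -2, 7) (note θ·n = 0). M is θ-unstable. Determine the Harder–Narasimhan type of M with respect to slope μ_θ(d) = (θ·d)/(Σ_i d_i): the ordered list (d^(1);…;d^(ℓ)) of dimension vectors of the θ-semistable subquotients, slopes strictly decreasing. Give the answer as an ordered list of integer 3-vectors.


Via rank(M_{q-1}∘⋯∘M_p): M ≅ I[1,1], I[1,3], I[2,3].
μ_θ-semistable layers: μ^(1)=7; μ^(2)=-2; μ^(3)=-5

((0, 0, 2); (0, 2, 0); (2, 0, 0))


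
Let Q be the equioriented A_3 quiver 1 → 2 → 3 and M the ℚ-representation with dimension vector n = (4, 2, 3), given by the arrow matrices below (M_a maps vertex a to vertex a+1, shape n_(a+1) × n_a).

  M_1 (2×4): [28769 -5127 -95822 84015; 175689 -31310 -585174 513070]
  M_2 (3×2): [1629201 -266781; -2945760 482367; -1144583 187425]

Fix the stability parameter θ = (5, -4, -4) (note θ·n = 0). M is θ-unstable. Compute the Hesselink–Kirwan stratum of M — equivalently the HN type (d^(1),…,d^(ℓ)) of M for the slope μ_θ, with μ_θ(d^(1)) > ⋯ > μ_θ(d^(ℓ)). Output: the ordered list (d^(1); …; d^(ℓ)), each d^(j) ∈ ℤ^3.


Via rank(M_{q-1}∘⋯∘M_p): M ≅ I[1,1]^2, I[1,3]^2, I[3,3].
μ_θ-semistable layers: μ^(1)=5; μ^(2)=-1; μ^(3)=-4

((2, 0, 0); (2, 2, 2); (0, 0, 1))


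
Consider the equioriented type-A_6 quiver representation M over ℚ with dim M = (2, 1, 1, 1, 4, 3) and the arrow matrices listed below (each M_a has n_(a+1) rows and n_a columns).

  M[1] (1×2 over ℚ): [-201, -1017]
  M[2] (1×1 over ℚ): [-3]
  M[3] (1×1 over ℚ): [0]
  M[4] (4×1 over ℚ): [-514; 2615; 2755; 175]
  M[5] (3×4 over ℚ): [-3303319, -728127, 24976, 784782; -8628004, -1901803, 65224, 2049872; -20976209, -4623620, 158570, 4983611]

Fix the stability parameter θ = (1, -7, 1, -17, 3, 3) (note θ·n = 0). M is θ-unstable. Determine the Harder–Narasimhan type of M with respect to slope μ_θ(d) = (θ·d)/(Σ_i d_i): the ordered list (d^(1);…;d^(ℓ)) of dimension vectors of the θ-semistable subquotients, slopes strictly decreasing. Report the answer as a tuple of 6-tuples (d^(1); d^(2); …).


Via rank(M_{q-1}∘⋯∘M_p): M ≅ I[1,1], I[1,3], I[4,6], I[5,5], I[5,6]^2.
μ_θ-semistable layers: μ^(1)=3; μ^(2)=1; μ^(3)=-3; μ^(4)=-17

((0, 0, 0, 0, 4, 3); (1, 0, 1, 0, 0, 0); (1, 1, 0, 0, 0, 0); (0, 0, 0, 1, 0, 0))


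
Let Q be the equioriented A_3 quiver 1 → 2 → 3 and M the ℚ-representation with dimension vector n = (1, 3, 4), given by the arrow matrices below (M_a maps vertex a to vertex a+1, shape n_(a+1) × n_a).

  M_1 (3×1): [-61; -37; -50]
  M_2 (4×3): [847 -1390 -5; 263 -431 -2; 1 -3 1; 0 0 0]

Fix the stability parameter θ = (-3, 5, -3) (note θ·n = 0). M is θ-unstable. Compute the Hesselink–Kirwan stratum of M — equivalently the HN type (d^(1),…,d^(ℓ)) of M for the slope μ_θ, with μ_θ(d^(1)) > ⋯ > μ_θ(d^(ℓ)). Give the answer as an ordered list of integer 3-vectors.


Interval decomposition of M: I[1,3], I[2,3]^2, I[3,3].
HN type (ℓ=2): μ^(1)=1; μ^(2)=-3

((0, 3, 3); (1, 0, 1))


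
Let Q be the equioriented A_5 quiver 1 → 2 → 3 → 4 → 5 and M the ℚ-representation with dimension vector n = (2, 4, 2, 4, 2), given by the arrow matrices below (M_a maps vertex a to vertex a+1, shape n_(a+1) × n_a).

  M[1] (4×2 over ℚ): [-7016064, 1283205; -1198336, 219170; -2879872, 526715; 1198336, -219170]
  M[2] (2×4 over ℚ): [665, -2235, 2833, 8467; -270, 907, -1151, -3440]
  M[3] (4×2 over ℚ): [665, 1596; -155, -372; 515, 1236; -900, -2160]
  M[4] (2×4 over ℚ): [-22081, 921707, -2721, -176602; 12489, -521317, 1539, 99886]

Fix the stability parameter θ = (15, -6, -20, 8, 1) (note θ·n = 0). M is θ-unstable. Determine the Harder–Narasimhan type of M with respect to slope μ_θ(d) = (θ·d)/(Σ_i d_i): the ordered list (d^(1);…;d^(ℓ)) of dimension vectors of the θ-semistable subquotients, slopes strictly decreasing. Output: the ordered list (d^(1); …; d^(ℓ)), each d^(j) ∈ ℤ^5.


Via rank(M_{q-1}∘⋯∘M_p): M ≅ I[1,1], I[1,3], I[2,2]^2, I[2,5], I[4,4]^2, I[4,5].
μ_θ-semistable layers: μ^(1)=15; μ^(2)=8; μ^(3)=9/2; μ^(4)=-11/3; μ^(5)=-6; μ^(6)=-13

((1, 0, 0, 0, 0); (0, 0, 0, 2, 0); (0, 0, 0, 2, 2); (1, 1, 1, 0, 0); (0, 2, 0, 0, 0); (0, 1, 1, 0, 0))


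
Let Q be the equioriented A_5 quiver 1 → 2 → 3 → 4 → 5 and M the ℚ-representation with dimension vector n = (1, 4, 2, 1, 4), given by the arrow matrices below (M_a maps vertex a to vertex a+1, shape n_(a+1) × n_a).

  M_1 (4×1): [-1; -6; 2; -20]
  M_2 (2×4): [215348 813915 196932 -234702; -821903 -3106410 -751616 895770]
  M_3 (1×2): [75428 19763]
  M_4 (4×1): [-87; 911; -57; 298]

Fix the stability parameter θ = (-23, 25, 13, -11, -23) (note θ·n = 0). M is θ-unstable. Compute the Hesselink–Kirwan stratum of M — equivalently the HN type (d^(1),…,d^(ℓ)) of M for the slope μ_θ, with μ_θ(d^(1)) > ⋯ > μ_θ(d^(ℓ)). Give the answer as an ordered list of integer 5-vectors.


Interval decomposition of M: I[1,5], I[2,2]^2, I[2,3], I[5,5]^3.
HN type (ℓ=4): μ^(1)=25; μ^(2)=19; μ^(3)=1; μ^(4)=-23

((0, 2, 0, 0, 0); (0, 1, 1, 0, 0); (0, 1, 1, 1, 1); (1, 0, 0, 0, 3))


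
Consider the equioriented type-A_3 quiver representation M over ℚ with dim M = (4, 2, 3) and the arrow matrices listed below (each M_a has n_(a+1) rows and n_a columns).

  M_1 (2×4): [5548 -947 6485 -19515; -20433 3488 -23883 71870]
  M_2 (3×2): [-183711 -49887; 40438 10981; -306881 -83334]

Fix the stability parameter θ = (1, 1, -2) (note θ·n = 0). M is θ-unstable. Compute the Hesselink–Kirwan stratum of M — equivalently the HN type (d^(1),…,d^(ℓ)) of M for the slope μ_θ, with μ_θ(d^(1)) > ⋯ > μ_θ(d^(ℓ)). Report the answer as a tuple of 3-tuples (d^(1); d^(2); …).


Barcode: M ≅ I[1,1]^2, I[1,3]^2, I[3,3]. HN layers by μ_θ (3 steps, strictly decreasing):
  μ^(1)=1; μ^(2)=0; μ^(3)=-2

((2, 0, 0); (2, 2, 2); (0, 0, 1))


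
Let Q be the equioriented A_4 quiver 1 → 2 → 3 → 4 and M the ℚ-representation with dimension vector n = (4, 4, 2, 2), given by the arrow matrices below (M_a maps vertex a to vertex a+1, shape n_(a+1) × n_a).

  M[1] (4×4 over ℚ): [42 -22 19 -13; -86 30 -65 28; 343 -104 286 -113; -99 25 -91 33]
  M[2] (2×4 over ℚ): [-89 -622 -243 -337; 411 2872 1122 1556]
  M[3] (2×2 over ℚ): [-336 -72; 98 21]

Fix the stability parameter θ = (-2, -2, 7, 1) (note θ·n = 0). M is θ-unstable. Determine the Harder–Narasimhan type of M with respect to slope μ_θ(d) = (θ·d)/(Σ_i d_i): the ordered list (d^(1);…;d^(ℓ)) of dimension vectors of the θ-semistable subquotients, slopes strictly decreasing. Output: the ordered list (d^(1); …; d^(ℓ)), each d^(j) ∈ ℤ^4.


Barcode: M ≅ I[1,2]^2, I[1,3], I[1,4], I[4,4]. HN layers by μ_θ (4 steps, strictly decreasing):
  μ^(1)=7; μ^(2)=4; μ^(3)=1; μ^(4)=-2

((0, 0, 1, 0); (0, 0, 1, 1); (0, 0, 0, 1); (4, 4, 0, 0))
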